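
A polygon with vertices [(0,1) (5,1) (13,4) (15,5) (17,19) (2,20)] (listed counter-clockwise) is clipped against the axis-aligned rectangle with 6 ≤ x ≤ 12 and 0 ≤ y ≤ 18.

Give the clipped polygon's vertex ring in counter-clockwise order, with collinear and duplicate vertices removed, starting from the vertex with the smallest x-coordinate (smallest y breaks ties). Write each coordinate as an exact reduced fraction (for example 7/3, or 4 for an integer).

Clipped polygon: [(6,11/8) (12,29/8) (12,18) (6,18)]

1. After x ≥ 6: [(6,11/8) (13,4) (15,5) (17,19) (6,296/15)]
2. After x ≤ 12: [(6,11/8) (12,29/8) (12,58/3) (6,296/15)]
3. After y ≥ 0: [(6,11/8) (12,29/8) (12,58/3) (6,296/15)]
4. After y ≤ 18: [(6,18) (6,11/8) (12,29/8) (12,18)]
5. Canonical ring: [(6,11/8) (12,29/8) (12,18) (6,18)]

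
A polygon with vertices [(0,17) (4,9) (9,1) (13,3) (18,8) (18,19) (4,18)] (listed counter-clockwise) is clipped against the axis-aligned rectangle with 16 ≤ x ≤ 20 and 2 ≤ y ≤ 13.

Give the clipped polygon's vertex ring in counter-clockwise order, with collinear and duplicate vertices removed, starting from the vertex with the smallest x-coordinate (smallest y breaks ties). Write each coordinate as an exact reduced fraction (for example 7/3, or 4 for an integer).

Clipped polygon: [(16,6) (18,8) (18,13) (16,13)]

1. After x ≥ 16: [(16,6) (18,8) (18,19) (16,132/7)]
2. After x ≤ 20: [(16,6) (18,8) (18,19) (16,132/7)]
3. After y ≥ 2: [(16,6) (18,8) (18,19) (16,132/7)]
4. After y ≤ 13: [(16,13) (16,6) (18,8) (18,13)]
5. Canonical ring: [(16,6) (18,8) (18,13) (16,13)]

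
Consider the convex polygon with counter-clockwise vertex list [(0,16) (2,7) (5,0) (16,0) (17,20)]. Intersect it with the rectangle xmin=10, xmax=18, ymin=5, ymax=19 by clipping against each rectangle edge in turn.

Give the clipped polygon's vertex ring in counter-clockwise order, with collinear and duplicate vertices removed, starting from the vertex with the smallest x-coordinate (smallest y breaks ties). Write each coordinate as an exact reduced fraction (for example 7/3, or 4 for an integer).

1. After x ≥ 10: [(10,312/17) (10,0) (16,0) (17,20)]
2. After x ≤ 18: [(10,312/17) (10,0) (16,0) (17,20)]
3. After y ≥ 5: [(10,312/17) (10,5) (65/4,5) (17,20)]
4. After y ≤ 19: [(51/4,19) (10,312/17) (10,5) (65/4,5) (339/20,19)]
5. Canonical ring: [(10,5) (65/4,5) (339/20,19) (51/4,19) (10,312/17)]

Clipped polygon: [(10,5) (65/4,5) (339/20,19) (51/4,19) (10,312/17)]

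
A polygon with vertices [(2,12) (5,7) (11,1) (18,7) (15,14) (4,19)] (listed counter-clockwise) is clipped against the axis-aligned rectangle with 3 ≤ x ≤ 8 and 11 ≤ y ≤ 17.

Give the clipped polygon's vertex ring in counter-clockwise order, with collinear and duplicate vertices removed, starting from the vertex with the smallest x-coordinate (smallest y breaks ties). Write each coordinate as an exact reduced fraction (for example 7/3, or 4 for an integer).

Clipped polygon: [(3,11) (8,11) (8,17) (24/7,17) (3,31/2)]

1. After x ≥ 3: [(3,31/2) (3,31/3) (5,7) (11,1) (18,7) (15,14) (4,19)]
2. After x ≤ 8: [(3,31/2) (3,31/3) (5,7) (8,4) (8,189/11) (4,19)]
3. After y ≥ 11: [(3,31/2) (3,11) (8,11) (8,189/11) (4,19)]
4. After y ≤ 17: [(24/7,17) (3,31/2) (3,11) (8,11) (8,17)]
5. Canonical ring: [(3,11) (8,11) (8,17) (24/7,17) (3,31/2)]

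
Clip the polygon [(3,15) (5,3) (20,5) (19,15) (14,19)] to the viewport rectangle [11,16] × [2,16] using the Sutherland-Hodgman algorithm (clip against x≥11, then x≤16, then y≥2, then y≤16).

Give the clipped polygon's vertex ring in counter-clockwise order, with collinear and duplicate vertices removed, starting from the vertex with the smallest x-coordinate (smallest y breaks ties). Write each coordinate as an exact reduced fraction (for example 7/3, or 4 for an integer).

Clipped polygon: [(11,19/5) (16,67/15) (16,16) (11,16)]

1. After x ≥ 11: [(11,197/11) (11,19/5) (20,5) (19,15) (14,19)]
2. After x ≤ 16: [(11,197/11) (11,19/5) (16,67/15) (16,87/5) (14,19)]
3. After y ≥ 2: [(11,197/11) (11,19/5) (16,67/15) (16,87/5) (14,19)]
4. After y ≤ 16: [(11,16) (11,19/5) (16,67/15) (16,16)]
5. Canonical ring: [(11,19/5) (16,67/15) (16,16) (11,16)]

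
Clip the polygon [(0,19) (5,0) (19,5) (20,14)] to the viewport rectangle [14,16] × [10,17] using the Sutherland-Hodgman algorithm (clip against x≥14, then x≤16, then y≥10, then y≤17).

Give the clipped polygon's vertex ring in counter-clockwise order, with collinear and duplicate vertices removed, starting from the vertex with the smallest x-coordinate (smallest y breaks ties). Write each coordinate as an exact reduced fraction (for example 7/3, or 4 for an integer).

1. After x ≥ 14: [(14,31/2) (14,45/14) (19,5) (20,14)]
2. After x ≤ 16: [(16,15) (14,31/2) (14,45/14) (16,55/14)]
3. After y ≥ 10: [(16,10) (16,15) (14,31/2) (14,10)]
4. After y ≤ 17: [(16,10) (16,15) (14,31/2) (14,10)]
5. Canonical ring: [(14,10) (16,10) (16,15) (14,31/2)]

Clipped polygon: [(14,10) (16,10) (16,15) (14,31/2)]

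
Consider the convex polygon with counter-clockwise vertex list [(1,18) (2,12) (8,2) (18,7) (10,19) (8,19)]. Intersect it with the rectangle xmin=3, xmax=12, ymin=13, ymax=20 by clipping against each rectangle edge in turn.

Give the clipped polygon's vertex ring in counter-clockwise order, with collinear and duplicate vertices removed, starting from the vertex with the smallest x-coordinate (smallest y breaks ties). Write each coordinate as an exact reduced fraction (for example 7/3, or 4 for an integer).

Clipped polygon: [(3,13) (12,13) (12,16) (10,19) (8,19) (3,128/7)]

1. After x ≥ 3: [(3,128/7) (3,31/3) (8,2) (18,7) (10,19) (8,19)]
2. After x ≤ 12: [(3,128/7) (3,31/3) (8,2) (12,4) (12,16) (10,19) (8,19)]
3. After y ≥ 13: [(3,128/7) (3,13) (12,13) (12,16) (10,19) (8,19)]
4. After y ≤ 20: [(3,128/7) (3,13) (12,13) (12,16) (10,19) (8,19)]
5. Canonical ring: [(3,13) (12,13) (12,16) (10,19) (8,19) (3,128/7)]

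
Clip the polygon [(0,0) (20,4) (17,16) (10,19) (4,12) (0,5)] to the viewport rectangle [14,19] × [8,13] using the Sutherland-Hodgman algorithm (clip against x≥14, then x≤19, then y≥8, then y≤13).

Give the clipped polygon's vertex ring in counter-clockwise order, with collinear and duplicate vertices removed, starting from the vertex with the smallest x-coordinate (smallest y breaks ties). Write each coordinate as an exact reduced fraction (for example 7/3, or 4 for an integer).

1. After x ≥ 14: [(14,14/5) (20,4) (17,16) (14,121/7)]
2. After x ≤ 19: [(14,14/5) (19,19/5) (19,8) (17,16) (14,121/7)]
3. After y ≥ 8: [(14,8) (19,8) (19,8) (17,16) (14,121/7)]
4. After y ≤ 13: [(14,13) (14,8) (19,8) (19,8) (71/4,13)]
5. Canonical ring: [(14,8) (19,8) (71/4,13) (14,13)]

Clipped polygon: [(14,8) (19,8) (71/4,13) (14,13)]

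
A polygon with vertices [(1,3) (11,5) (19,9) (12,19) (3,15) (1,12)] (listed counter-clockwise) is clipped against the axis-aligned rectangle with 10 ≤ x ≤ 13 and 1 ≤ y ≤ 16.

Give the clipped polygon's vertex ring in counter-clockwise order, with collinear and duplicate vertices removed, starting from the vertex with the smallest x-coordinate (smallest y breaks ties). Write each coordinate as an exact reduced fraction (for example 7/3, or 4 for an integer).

1. After x ≥ 10: [(10,24/5) (11,5) (19,9) (12,19) (10,163/9)]
2. After x ≤ 13: [(10,24/5) (11,5) (13,6) (13,123/7) (12,19) (10,163/9)]
3. After y ≥ 1: [(10,24/5) (11,5) (13,6) (13,123/7) (12,19) (10,163/9)]
4. After y ≤ 16: [(10,16) (10,24/5) (11,5) (13,6) (13,16)]
5. Canonical ring: [(10,24/5) (11,5) (13,6) (13,16) (10,16)]

Clipped polygon: [(10,24/5) (11,5) (13,6) (13,16) (10,16)]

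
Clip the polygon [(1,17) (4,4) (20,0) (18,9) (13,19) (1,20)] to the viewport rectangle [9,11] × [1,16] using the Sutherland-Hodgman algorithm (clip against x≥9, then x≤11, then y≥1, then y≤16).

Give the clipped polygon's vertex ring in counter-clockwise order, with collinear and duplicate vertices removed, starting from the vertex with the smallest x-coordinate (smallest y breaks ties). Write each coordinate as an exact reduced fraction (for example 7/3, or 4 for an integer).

1. After x ≥ 9: [(9,11/4) (20,0) (18,9) (13,19) (9,58/3)]
2. After x ≤ 11: [(9,11/4) (11,9/4) (11,115/6) (9,58/3)]
3. After y ≥ 1: [(9,11/4) (11,9/4) (11,115/6) (9,58/3)]
4. After y ≤ 16: [(9,16) (9,11/4) (11,9/4) (11,16)]
5. Canonical ring: [(9,11/4) (11,9/4) (11,16) (9,16)]

Clipped polygon: [(9,11/4) (11,9/4) (11,16) (9,16)]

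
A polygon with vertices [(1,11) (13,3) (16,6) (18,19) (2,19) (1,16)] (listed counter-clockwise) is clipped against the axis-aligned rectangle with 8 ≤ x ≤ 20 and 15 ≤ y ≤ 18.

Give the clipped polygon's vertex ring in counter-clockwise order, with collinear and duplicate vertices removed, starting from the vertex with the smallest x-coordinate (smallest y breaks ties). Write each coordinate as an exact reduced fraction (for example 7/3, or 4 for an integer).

Clipped polygon: [(8,15) (226/13,15) (232/13,18) (8,18)]

1. After x ≥ 8: [(8,19/3) (13,3) (16,6) (18,19) (8,19)]
2. After x ≤ 20: [(8,19/3) (13,3) (16,6) (18,19) (8,19)]
3. After y ≥ 15: [(8,15) (226/13,15) (18,19) (8,19)]
4. After y ≤ 18: [(8,18) (8,15) (226/13,15) (232/13,18)]
5. Canonical ring: [(8,15) (226/13,15) (232/13,18) (8,18)]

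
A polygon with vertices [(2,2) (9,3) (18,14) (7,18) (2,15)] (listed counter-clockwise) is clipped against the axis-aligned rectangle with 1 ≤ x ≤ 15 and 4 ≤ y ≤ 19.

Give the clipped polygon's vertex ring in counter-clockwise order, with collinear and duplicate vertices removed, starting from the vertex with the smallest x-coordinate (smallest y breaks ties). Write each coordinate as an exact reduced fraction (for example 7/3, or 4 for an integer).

Clipped polygon: [(2,4) (108/11,4) (15,31/3) (15,166/11) (7,18) (2,15)]

1. After x ≥ 1: [(2,2) (9,3) (18,14) (7,18) (2,15)]
2. After x ≤ 15: [(2,2) (9,3) (15,31/3) (15,166/11) (7,18) (2,15)]
3. After y ≥ 4: [(2,4) (108/11,4) (15,31/3) (15,166/11) (7,18) (2,15)]
4. After y ≤ 19: [(2,4) (108/11,4) (15,31/3) (15,166/11) (7,18) (2,15)]
5. Canonical ring: [(2,4) (108/11,4) (15,31/3) (15,166/11) (7,18) (2,15)]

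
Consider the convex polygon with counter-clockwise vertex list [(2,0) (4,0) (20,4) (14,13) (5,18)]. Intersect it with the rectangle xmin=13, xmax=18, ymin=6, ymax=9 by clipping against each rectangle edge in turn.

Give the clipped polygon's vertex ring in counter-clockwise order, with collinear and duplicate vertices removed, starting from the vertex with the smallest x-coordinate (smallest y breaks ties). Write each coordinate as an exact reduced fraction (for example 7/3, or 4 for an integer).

Clipped polygon: [(13,6) (18,6) (18,7) (50/3,9) (13,9)]

1. After x ≥ 13: [(13,9/4) (20,4) (14,13) (13,122/9)]
2. After x ≤ 18: [(13,9/4) (18,7/2) (18,7) (14,13) (13,122/9)]
3. After y ≥ 6: [(13,6) (18,6) (18,7) (14,13) (13,122/9)]
4. After y ≤ 9: [(13,9) (13,6) (18,6) (18,7) (50/3,9)]
5. Canonical ring: [(13,6) (18,6) (18,7) (50/3,9) (13,9)]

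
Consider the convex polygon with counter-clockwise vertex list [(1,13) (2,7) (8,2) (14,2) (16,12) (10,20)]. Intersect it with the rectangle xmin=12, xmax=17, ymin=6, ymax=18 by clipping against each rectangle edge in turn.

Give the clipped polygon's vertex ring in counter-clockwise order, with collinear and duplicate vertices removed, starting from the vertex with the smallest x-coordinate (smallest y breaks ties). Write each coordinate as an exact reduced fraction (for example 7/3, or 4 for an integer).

Clipped polygon: [(12,6) (74/5,6) (16,12) (12,52/3)]

1. After x ≥ 12: [(12,2) (14,2) (16,12) (12,52/3)]
2. After x ≤ 17: [(12,2) (14,2) (16,12) (12,52/3)]
3. After y ≥ 6: [(12,6) (74/5,6) (16,12) (12,52/3)]
4. After y ≤ 18: [(12,6) (74/5,6) (16,12) (12,52/3)]
5. Canonical ring: [(12,6) (74/5,6) (16,12) (12,52/3)]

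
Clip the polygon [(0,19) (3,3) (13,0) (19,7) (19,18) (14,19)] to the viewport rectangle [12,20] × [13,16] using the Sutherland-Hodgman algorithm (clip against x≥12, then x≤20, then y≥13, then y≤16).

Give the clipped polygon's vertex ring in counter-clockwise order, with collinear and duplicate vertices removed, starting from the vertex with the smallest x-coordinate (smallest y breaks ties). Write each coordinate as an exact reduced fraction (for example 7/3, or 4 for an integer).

Clipped polygon: [(12,13) (19,13) (19,16) (12,16)]

1. After x ≥ 12: [(12,19) (12,3/10) (13,0) (19,7) (19,18) (14,19)]
2. After x ≤ 20: [(12,19) (12,3/10) (13,0) (19,7) (19,18) (14,19)]
3. After y ≥ 13: [(12,19) (12,13) (19,13) (19,18) (14,19)]
4. After y ≤ 16: [(12,16) (12,13) (19,13) (19,16)]
5. Canonical ring: [(12,13) (19,13) (19,16) (12,16)]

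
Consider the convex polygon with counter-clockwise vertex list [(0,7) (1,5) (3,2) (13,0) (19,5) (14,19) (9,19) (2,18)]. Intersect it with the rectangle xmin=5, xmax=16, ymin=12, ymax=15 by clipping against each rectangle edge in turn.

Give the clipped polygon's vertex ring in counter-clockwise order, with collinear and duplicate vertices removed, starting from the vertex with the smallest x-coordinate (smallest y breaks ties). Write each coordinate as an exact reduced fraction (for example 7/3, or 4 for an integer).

Clipped polygon: [(5,12) (16,12) (16,67/5) (108/7,15) (5,15)]

1. After x ≥ 5: [(5,8/5) (13,0) (19,5) (14,19) (9,19) (5,129/7)]
2. After x ≤ 16: [(5,8/5) (13,0) (16,5/2) (16,67/5) (14,19) (9,19) (5,129/7)]
3. After y ≥ 12: [(5,12) (16,12) (16,67/5) (14,19) (9,19) (5,129/7)]
4. After y ≤ 15: [(5,15) (5,12) (16,12) (16,67/5) (108/7,15)]
5. Canonical ring: [(5,12) (16,12) (16,67/5) (108/7,15) (5,15)]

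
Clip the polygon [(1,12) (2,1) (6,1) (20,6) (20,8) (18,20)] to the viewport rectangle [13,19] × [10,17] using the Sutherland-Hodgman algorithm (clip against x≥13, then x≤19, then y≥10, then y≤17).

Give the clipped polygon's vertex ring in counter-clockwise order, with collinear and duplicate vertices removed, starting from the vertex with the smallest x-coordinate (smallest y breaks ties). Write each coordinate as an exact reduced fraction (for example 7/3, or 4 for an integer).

1. After x ≥ 13: [(13,300/17) (13,7/2) (20,6) (20,8) (18,20)]
2. After x ≤ 19: [(13,300/17) (13,7/2) (19,79/14) (19,14) (18,20)]
3. After y ≥ 10: [(13,300/17) (13,10) (19,10) (19,14) (18,20)]
4. After y ≤ 17: [(13,17) (13,10) (19,10) (19,14) (37/2,17)]
5. Canonical ring: [(13,10) (19,10) (19,14) (37/2,17) (13,17)]

Clipped polygon: [(13,10) (19,10) (19,14) (37/2,17) (13,17)]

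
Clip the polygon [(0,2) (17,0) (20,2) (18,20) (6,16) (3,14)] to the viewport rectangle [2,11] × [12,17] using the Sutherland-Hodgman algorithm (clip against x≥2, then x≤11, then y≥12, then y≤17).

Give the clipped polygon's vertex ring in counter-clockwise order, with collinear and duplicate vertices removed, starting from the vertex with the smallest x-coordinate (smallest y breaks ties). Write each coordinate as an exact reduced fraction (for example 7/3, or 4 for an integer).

1. After x ≥ 2: [(2,10) (2,30/17) (17,0) (20,2) (18,20) (6,16) (3,14)]
2. After x ≤ 11: [(2,10) (2,30/17) (11,12/17) (11,53/3) (6,16) (3,14)]
3. After y ≥ 12: [(5/2,12) (11,12) (11,53/3) (6,16) (3,14)]
4. After y ≤ 17: [(5/2,12) (11,12) (11,17) (9,17) (6,16) (3,14)]
5. Canonical ring: [(5/2,12) (11,12) (11,17) (9,17) (6,16) (3,14)]

Clipped polygon: [(5/2,12) (11,12) (11,17) (9,17) (6,16) (3,14)]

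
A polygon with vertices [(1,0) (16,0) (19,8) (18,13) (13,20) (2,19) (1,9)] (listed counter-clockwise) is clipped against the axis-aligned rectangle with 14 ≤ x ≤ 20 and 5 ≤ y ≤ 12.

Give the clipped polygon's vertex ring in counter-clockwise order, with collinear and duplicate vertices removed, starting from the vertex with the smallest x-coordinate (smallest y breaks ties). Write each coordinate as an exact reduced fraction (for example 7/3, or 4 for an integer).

1. After x ≥ 14: [(14,0) (16,0) (19,8) (18,13) (14,93/5)]
2. After x ≤ 20: [(14,0) (16,0) (19,8) (18,13) (14,93/5)]
3. After y ≥ 5: [(14,5) (143/8,5) (19,8) (18,13) (14,93/5)]
4. After y ≤ 12: [(14,12) (14,5) (143/8,5) (19,8) (91/5,12)]
5. Canonical ring: [(14,5) (143/8,5) (19,8) (91/5,12) (14,12)]

Clipped polygon: [(14,5) (143/8,5) (19,8) (91/5,12) (14,12)]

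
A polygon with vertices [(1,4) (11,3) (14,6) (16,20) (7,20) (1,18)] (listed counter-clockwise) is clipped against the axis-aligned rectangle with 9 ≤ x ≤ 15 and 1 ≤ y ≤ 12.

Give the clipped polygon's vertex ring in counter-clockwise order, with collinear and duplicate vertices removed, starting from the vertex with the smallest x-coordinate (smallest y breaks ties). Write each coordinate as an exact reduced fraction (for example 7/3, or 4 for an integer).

1. After x ≥ 9: [(9,16/5) (11,3) (14,6) (16,20) (9,20)]
2. After x ≤ 15: [(9,16/5) (11,3) (14,6) (15,13) (15,20) (9,20)]
3. After y ≥ 1: [(9,16/5) (11,3) (14,6) (15,13) (15,20) (9,20)]
4. After y ≤ 12: [(9,12) (9,16/5) (11,3) (14,6) (104/7,12)]
5. Canonical ring: [(9,16/5) (11,3) (14,6) (104/7,12) (9,12)]

Clipped polygon: [(9,16/5) (11,3) (14,6) (104/7,12) (9,12)]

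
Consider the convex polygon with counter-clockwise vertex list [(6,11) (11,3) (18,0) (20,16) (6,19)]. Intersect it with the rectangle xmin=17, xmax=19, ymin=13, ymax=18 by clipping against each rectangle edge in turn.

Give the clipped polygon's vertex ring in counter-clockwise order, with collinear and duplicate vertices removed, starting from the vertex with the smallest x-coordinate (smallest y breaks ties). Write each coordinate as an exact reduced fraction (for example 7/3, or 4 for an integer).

Clipped polygon: [(17,13) (19,13) (19,227/14) (17,233/14)]

1. After x ≥ 17: [(17,3/7) (18,0) (20,16) (17,233/14)]
2. After x ≤ 19: [(17,3/7) (18,0) (19,8) (19,227/14) (17,233/14)]
3. After y ≥ 13: [(17,13) (19,13) (19,227/14) (17,233/14)]
4. After y ≤ 18: [(17,13) (19,13) (19,227/14) (17,233/14)]
5. Canonical ring: [(17,13) (19,13) (19,227/14) (17,233/14)]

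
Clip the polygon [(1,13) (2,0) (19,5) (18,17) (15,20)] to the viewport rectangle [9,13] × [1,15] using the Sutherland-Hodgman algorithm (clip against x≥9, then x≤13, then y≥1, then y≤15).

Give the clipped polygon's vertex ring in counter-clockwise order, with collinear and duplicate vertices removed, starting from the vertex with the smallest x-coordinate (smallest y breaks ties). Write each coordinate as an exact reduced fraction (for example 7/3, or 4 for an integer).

Clipped polygon: [(9,35/17) (13,55/17) (13,15) (9,15)]

1. After x ≥ 9: [(9,17) (9,35/17) (19,5) (18,17) (15,20)]
2. After x ≤ 13: [(13,19) (9,17) (9,35/17) (13,55/17)]
3. After y ≥ 1: [(13,19) (9,17) (9,35/17) (13,55/17)]
4. After y ≤ 15: [(13,15) (9,15) (9,35/17) (13,55/17)]
5. Canonical ring: [(9,35/17) (13,55/17) (13,15) (9,15)]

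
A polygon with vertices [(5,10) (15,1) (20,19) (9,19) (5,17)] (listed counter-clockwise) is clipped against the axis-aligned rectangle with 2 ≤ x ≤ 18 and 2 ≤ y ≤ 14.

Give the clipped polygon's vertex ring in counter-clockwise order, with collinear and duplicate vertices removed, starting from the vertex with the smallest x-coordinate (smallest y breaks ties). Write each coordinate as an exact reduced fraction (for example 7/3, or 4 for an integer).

Clipped polygon: [(5,10) (125/9,2) (275/18,2) (18,59/5) (18,14) (5,14)]

1. After x ≥ 2: [(5,10) (15,1) (20,19) (9,19) (5,17)]
2. After x ≤ 18: [(5,10) (15,1) (18,59/5) (18,19) (9,19) (5,17)]
3. After y ≥ 2: [(5,10) (125/9,2) (275/18,2) (18,59/5) (18,19) (9,19) (5,17)]
4. After y ≤ 14: [(5,14) (5,10) (125/9,2) (275/18,2) (18,59/5) (18,14)]
5. Canonical ring: [(5,10) (125/9,2) (275/18,2) (18,59/5) (18,14) (5,14)]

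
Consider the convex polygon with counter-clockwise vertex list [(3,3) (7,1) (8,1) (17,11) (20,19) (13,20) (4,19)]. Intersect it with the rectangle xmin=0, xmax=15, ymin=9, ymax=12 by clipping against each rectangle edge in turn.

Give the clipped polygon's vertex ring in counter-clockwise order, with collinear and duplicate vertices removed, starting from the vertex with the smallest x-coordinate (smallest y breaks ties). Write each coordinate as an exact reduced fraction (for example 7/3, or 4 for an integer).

Clipped polygon: [(27/8,9) (15,9) (15,12) (57/16,12)]

1. After x ≥ 0: [(3,3) (7,1) (8,1) (17,11) (20,19) (13,20) (4,19)]
2. After x ≤ 15: [(3,3) (7,1) (8,1) (15,79/9) (15,138/7) (13,20) (4,19)]
3. After y ≥ 9: [(27/8,9) (15,9) (15,138/7) (13,20) (4,19)]
4. After y ≤ 12: [(57/16,12) (27/8,9) (15,9) (15,12)]
5. Canonical ring: [(27/8,9) (15,9) (15,12) (57/16,12)]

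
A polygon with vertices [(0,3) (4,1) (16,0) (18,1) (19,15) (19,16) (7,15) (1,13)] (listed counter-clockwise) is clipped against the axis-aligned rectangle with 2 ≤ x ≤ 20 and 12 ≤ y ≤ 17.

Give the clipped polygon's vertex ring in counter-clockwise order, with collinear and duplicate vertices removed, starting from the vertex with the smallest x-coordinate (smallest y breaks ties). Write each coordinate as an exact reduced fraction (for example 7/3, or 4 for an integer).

1. After x ≥ 2: [(2,2) (4,1) (16,0) (18,1) (19,15) (19,16) (7,15) (2,40/3)]
2. After x ≤ 20: [(2,2) (4,1) (16,0) (18,1) (19,15) (19,16) (7,15) (2,40/3)]
3. After y ≥ 12: [(2,12) (263/14,12) (19,15) (19,16) (7,15) (2,40/3)]
4. After y ≤ 17: [(2,12) (263/14,12) (19,15) (19,16) (7,15) (2,40/3)]
5. Canonical ring: [(2,12) (263/14,12) (19,15) (19,16) (7,15) (2,40/3)]

Clipped polygon: [(2,12) (263/14,12) (19,15) (19,16) (7,15) (2,40/3)]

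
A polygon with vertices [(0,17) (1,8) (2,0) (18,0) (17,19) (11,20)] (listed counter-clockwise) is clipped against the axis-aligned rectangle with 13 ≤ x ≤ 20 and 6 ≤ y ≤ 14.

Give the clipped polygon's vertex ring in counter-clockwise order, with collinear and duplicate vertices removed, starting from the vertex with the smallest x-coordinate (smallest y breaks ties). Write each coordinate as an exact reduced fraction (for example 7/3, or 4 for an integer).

1. After x ≥ 13: [(13,0) (18,0) (17,19) (13,59/3)]
2. After x ≤ 20: [(13,0) (18,0) (17,19) (13,59/3)]
3. After y ≥ 6: [(13,6) (336/19,6) (17,19) (13,59/3)]
4. After y ≤ 14: [(13,14) (13,6) (336/19,6) (328/19,14)]
5. Canonical ring: [(13,6) (336/19,6) (328/19,14) (13,14)]

Clipped polygon: [(13,6) (336/19,6) (328/19,14) (13,14)]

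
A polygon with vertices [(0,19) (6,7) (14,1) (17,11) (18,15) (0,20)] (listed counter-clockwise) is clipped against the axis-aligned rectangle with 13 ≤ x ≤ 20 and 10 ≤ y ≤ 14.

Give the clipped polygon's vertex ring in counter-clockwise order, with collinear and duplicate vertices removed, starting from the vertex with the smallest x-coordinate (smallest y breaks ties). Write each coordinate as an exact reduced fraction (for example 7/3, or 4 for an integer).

Clipped polygon: [(13,10) (167/10,10) (17,11) (71/4,14) (13,14)]

1. After x ≥ 13: [(13,7/4) (14,1) (17,11) (18,15) (13,295/18)]
2. After x ≤ 20: [(13,7/4) (14,1) (17,11) (18,15) (13,295/18)]
3. After y ≥ 10: [(13,10) (167/10,10) (17,11) (18,15) (13,295/18)]
4. After y ≤ 14: [(13,14) (13,10) (167/10,10) (17,11) (71/4,14)]
5. Canonical ring: [(13,10) (167/10,10) (17,11) (71/4,14) (13,14)]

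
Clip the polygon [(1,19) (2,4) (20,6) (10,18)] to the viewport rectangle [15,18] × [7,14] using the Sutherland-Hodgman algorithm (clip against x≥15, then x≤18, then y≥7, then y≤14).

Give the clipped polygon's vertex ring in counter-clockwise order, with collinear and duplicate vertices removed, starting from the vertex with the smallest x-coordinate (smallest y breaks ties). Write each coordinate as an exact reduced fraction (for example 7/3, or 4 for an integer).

Clipped polygon: [(15,7) (18,7) (18,42/5) (15,12)]

1. After x ≥ 15: [(15,49/9) (20,6) (15,12)]
2. After x ≤ 18: [(15,49/9) (18,52/9) (18,42/5) (15,12)]
3. After y ≥ 7: [(15,7) (18,7) (18,42/5) (15,12)]
4. After y ≤ 14: [(15,7) (18,7) (18,42/5) (15,12)]
5. Canonical ring: [(15,7) (18,7) (18,42/5) (15,12)]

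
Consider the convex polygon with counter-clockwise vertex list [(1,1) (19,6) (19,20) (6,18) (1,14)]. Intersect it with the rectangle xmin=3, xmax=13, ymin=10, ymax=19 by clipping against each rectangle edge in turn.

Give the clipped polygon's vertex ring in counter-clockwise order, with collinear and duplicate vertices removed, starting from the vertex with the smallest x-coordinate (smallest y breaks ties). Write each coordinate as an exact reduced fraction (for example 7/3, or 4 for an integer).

Clipped polygon: [(3,10) (13,10) (13,19) (25/2,19) (6,18) (3,78/5)]

1. After x ≥ 3: [(3,14/9) (19,6) (19,20) (6,18) (3,78/5)]
2. After x ≤ 13: [(3,14/9) (13,13/3) (13,248/13) (6,18) (3,78/5)]
3. After y ≥ 10: [(3,10) (13,10) (13,248/13) (6,18) (3,78/5)]
4. After y ≤ 19: [(3,10) (13,10) (13,19) (25/2,19) (6,18) (3,78/5)]
5. Canonical ring: [(3,10) (13,10) (13,19) (25/2,19) (6,18) (3,78/5)]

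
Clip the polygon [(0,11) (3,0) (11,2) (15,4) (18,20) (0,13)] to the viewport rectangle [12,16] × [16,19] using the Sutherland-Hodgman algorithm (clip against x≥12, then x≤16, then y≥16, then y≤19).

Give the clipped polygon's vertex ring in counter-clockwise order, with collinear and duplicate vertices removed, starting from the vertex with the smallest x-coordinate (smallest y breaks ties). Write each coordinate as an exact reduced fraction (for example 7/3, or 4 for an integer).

Clipped polygon: [(12,16) (16,16) (16,19) (108/7,19) (12,53/3)]

1. After x ≥ 12: [(12,5/2) (15,4) (18,20) (12,53/3)]
2. After x ≤ 16: [(12,5/2) (15,4) (16,28/3) (16,173/9) (12,53/3)]
3. After y ≥ 16: [(12,16) (16,16) (16,173/9) (12,53/3)]
4. After y ≤ 19: [(12,16) (16,16) (16,19) (108/7,19) (12,53/3)]
5. Canonical ring: [(12,16) (16,16) (16,19) (108/7,19) (12,53/3)]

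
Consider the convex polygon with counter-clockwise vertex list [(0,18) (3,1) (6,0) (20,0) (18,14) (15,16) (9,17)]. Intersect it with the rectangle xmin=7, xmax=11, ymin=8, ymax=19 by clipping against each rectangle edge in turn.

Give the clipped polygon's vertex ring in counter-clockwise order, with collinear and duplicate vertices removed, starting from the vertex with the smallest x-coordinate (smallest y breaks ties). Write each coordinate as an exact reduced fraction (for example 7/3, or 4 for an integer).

Clipped polygon: [(7,8) (11,8) (11,50/3) (9,17) (7,155/9)]

1. After x ≥ 7: [(7,155/9) (7,0) (20,0) (18,14) (15,16) (9,17)]
2. After x ≤ 11: [(7,155/9) (7,0) (11,0) (11,50/3) (9,17)]
3. After y ≥ 8: [(7,155/9) (7,8) (11,8) (11,50/3) (9,17)]
4. After y ≤ 19: [(7,155/9) (7,8) (11,8) (11,50/3) (9,17)]
5. Canonical ring: [(7,8) (11,8) (11,50/3) (9,17) (7,155/9)]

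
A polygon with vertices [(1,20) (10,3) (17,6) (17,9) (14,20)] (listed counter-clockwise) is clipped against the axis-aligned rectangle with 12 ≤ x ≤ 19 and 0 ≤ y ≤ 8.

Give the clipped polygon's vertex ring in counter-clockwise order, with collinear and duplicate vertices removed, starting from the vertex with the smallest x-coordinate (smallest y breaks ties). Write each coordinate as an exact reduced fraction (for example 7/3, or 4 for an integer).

1. After x ≥ 12: [(12,20) (12,27/7) (17,6) (17,9) (14,20)]
2. After x ≤ 19: [(12,20) (12,27/7) (17,6) (17,9) (14,20)]
3. After y ≥ 0: [(12,20) (12,27/7) (17,6) (17,9) (14,20)]
4. After y ≤ 8: [(12,8) (12,27/7) (17,6) (17,8)]
5. Canonical ring: [(12,27/7) (17,6) (17,8) (12,8)]

Clipped polygon: [(12,27/7) (17,6) (17,8) (12,8)]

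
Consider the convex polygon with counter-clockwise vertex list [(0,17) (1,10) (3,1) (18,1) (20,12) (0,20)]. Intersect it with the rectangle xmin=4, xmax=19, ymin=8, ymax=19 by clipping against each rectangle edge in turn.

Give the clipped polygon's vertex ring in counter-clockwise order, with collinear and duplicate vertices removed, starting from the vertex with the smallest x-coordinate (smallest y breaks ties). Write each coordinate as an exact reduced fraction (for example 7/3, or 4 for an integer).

Clipped polygon: [(4,8) (19,8) (19,62/5) (4,92/5)]

1. After x ≥ 4: [(4,1) (18,1) (20,12) (4,92/5)]
2. After x ≤ 19: [(4,1) (18,1) (19,13/2) (19,62/5) (4,92/5)]
3. After y ≥ 8: [(4,8) (19,8) (19,62/5) (4,92/5)]
4. After y ≤ 19: [(4,8) (19,8) (19,62/5) (4,92/5)]
5. Canonical ring: [(4,8) (19,8) (19,62/5) (4,92/5)]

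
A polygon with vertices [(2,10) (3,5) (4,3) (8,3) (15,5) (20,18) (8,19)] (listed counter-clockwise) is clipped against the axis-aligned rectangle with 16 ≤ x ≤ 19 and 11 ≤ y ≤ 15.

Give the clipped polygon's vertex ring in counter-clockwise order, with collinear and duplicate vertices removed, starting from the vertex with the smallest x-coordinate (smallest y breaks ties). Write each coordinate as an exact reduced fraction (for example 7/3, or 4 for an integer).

1. After x ≥ 16: [(16,38/5) (20,18) (16,55/3)]
2. After x ≤ 19: [(16,38/5) (19,77/5) (19,217/12) (16,55/3)]
3. After y ≥ 11: [(16,11) (225/13,11) (19,77/5) (19,217/12) (16,55/3)]
4. After y ≤ 15: [(16,15) (16,11) (225/13,11) (245/13,15)]
5. Canonical ring: [(16,11) (225/13,11) (245/13,15) (16,15)]

Clipped polygon: [(16,11) (225/13,11) (245/13,15) (16,15)]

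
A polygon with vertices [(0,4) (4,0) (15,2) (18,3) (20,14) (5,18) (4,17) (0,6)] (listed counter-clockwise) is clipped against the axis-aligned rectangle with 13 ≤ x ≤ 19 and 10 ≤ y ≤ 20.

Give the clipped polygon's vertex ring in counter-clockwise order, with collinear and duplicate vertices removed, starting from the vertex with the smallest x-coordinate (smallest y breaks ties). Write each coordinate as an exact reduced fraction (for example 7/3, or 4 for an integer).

Clipped polygon: [(13,10) (19,10) (19,214/15) (13,238/15)]

1. After x ≥ 13: [(13,18/11) (15,2) (18,3) (20,14) (13,238/15)]
2. After x ≤ 19: [(13,18/11) (15,2) (18,3) (19,17/2) (19,214/15) (13,238/15)]
3. After y ≥ 10: [(13,10) (19,10) (19,214/15) (13,238/15)]
4. After y ≤ 20: [(13,10) (19,10) (19,214/15) (13,238/15)]
5. Canonical ring: [(13,10) (19,10) (19,214/15) (13,238/15)]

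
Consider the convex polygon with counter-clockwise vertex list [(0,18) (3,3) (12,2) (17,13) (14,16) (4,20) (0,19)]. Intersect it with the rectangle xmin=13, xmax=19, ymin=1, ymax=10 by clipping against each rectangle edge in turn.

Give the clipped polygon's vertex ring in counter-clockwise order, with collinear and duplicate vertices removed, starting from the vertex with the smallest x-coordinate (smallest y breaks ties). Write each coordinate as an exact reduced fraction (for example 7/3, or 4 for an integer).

Clipped polygon: [(13,21/5) (172/11,10) (13,10)]

1. After x ≥ 13: [(13,21/5) (17,13) (14,16) (13,82/5)]
2. After x ≤ 19: [(13,21/5) (17,13) (14,16) (13,82/5)]
3. After y ≥ 1: [(13,21/5) (17,13) (14,16) (13,82/5)]
4. After y ≤ 10: [(13,10) (13,21/5) (172/11,10)]
5. Canonical ring: [(13,21/5) (172/11,10) (13,10)]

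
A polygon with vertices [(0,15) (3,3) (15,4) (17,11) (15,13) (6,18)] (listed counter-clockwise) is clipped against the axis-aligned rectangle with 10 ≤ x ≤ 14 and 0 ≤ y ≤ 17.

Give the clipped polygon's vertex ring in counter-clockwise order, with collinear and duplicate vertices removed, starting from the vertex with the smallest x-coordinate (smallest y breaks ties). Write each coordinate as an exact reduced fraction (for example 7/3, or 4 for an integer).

1. After x ≥ 10: [(10,43/12) (15,4) (17,11) (15,13) (10,142/9)]
2. After x ≤ 14: [(10,43/12) (14,47/12) (14,122/9) (10,142/9)]
3. After y ≥ 0: [(10,43/12) (14,47/12) (14,122/9) (10,142/9)]
4. After y ≤ 17: [(10,43/12) (14,47/12) (14,122/9) (10,142/9)]
5. Canonical ring: [(10,43/12) (14,47/12) (14,122/9) (10,142/9)]

Clipped polygon: [(10,43/12) (14,47/12) (14,122/9) (10,142/9)]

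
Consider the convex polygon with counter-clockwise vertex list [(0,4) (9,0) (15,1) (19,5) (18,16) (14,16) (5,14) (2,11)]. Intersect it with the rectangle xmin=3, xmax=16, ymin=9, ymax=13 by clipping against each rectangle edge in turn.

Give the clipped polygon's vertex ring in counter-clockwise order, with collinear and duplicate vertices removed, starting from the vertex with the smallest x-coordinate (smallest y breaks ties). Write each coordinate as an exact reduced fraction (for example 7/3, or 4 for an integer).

Clipped polygon: [(3,9) (16,9) (16,13) (4,13) (3,12)]

1. After x ≥ 3: [(3,8/3) (9,0) (15,1) (19,5) (18,16) (14,16) (5,14) (3,12)]
2. After x ≤ 16: [(3,8/3) (9,0) (15,1) (16,2) (16,16) (14,16) (5,14) (3,12)]
3. After y ≥ 9: [(3,9) (16,9) (16,16) (14,16) (5,14) (3,12)]
4. After y ≤ 13: [(3,9) (16,9) (16,13) (4,13) (3,12)]
5. Canonical ring: [(3,9) (16,9) (16,13) (4,13) (3,12)]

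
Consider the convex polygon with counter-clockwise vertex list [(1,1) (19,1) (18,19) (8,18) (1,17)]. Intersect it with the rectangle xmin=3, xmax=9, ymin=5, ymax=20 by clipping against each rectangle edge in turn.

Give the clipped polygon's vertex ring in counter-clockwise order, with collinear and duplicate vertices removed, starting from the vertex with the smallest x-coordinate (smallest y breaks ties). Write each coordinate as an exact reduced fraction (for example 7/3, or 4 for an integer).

1. After x ≥ 3: [(3,1) (19,1) (18,19) (8,18) (3,121/7)]
2. After x ≤ 9: [(3,1) (9,1) (9,181/10) (8,18) (3,121/7)]
3. After y ≥ 5: [(3,5) (9,5) (9,181/10) (8,18) (3,121/7)]
4. After y ≤ 20: [(3,5) (9,5) (9,181/10) (8,18) (3,121/7)]
5. Canonical ring: [(3,5) (9,5) (9,181/10) (8,18) (3,121/7)]

Clipped polygon: [(3,5) (9,5) (9,181/10) (8,18) (3,121/7)]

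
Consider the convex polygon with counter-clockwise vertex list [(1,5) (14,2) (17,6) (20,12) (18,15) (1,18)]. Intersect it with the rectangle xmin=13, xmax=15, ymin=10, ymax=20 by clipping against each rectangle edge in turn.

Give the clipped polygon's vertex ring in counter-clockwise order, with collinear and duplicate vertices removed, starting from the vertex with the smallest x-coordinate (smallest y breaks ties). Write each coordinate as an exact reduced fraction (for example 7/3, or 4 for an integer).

1. After x ≥ 13: [(13,29/13) (14,2) (17,6) (20,12) (18,15) (13,270/17)]
2. After x ≤ 15: [(13,29/13) (14,2) (15,10/3) (15,264/17) (13,270/17)]
3. After y ≥ 10: [(13,10) (15,10) (15,264/17) (13,270/17)]
4. After y ≤ 20: [(13,10) (15,10) (15,264/17) (13,270/17)]
5. Canonical ring: [(13,10) (15,10) (15,264/17) (13,270/17)]

Clipped polygon: [(13,10) (15,10) (15,264/17) (13,270/17)]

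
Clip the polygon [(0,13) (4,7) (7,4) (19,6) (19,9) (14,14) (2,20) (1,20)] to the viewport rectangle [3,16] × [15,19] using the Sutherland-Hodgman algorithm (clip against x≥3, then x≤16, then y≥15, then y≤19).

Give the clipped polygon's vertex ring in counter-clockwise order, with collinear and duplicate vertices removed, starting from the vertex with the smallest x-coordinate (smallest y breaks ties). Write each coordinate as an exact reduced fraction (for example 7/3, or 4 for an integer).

1. After x ≥ 3: [(3,17/2) (4,7) (7,4) (19,6) (19,9) (14,14) (3,39/2)]
2. After x ≤ 16: [(3,17/2) (4,7) (7,4) (16,11/2) (16,12) (14,14) (3,39/2)]
3. After y ≥ 15: [(3,15) (12,15) (3,39/2)]
4. After y ≤ 19: [(3,19) (3,15) (12,15) (4,19)]
5. Canonical ring: [(3,15) (12,15) (4,19) (3,19)]

Clipped polygon: [(3,15) (12,15) (4,19) (3,19)]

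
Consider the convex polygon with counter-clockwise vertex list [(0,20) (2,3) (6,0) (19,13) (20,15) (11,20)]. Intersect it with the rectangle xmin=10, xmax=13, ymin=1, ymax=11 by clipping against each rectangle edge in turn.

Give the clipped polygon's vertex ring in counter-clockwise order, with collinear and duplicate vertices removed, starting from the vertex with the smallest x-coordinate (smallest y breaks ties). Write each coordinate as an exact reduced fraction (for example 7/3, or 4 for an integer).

Clipped polygon: [(10,4) (13,7) (13,11) (10,11)]

1. After x ≥ 10: [(10,20) (10,4) (19,13) (20,15) (11,20)]
2. After x ≤ 13: [(10,20) (10,4) (13,7) (13,170/9) (11,20)]
3. After y ≥ 1: [(10,20) (10,4) (13,7) (13,170/9) (11,20)]
4. After y ≤ 11: [(10,11) (10,4) (13,7) (13,11)]
5. Canonical ring: [(10,4) (13,7) (13,11) (10,11)]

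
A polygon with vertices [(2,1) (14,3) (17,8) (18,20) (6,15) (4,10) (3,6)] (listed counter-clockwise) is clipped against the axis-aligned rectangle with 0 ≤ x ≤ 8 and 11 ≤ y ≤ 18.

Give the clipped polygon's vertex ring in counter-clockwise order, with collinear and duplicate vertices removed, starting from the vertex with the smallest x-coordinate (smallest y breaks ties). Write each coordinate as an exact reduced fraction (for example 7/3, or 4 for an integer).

Clipped polygon: [(22/5,11) (8,11) (8,95/6) (6,15)]

1. After x ≥ 0: [(2,1) (14,3) (17,8) (18,20) (6,15) (4,10) (3,6)]
2. After x ≤ 8: [(2,1) (8,2) (8,95/6) (6,15) (4,10) (3,6)]
3. After y ≥ 11: [(8,11) (8,95/6) (6,15) (22/5,11)]
4. After y ≤ 18: [(8,11) (8,95/6) (6,15) (22/5,11)]
5. Canonical ring: [(22/5,11) (8,11) (8,95/6) (6,15)]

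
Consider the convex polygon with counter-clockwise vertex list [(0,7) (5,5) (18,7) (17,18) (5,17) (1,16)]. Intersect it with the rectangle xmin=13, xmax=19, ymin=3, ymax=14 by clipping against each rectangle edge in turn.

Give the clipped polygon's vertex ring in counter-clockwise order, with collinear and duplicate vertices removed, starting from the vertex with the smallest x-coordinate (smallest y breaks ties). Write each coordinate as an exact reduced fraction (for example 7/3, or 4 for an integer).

Clipped polygon: [(13,81/13) (18,7) (191/11,14) (13,14)]

1. After x ≥ 13: [(13,81/13) (18,7) (17,18) (13,53/3)]
2. After x ≤ 19: [(13,81/13) (18,7) (17,18) (13,53/3)]
3. After y ≥ 3: [(13,81/13) (18,7) (17,18) (13,53/3)]
4. After y ≤ 14: [(13,14) (13,81/13) (18,7) (191/11,14)]
5. Canonical ring: [(13,81/13) (18,7) (191/11,14) (13,14)]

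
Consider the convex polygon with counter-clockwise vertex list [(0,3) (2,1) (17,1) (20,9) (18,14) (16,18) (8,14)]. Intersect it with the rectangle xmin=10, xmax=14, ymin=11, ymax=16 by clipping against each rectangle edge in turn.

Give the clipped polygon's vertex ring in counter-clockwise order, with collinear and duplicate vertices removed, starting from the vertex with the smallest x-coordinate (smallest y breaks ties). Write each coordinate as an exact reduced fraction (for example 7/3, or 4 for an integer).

Clipped polygon: [(10,11) (14,11) (14,16) (12,16) (10,15)]

1. After x ≥ 10: [(10,1) (17,1) (20,9) (18,14) (16,18) (10,15)]
2. After x ≤ 14: [(10,1) (14,1) (14,17) (10,15)]
3. After y ≥ 11: [(10,11) (14,11) (14,17) (10,15)]
4. After y ≤ 16: [(10,11) (14,11) (14,16) (12,16) (10,15)]
5. Canonical ring: [(10,11) (14,11) (14,16) (12,16) (10,15)]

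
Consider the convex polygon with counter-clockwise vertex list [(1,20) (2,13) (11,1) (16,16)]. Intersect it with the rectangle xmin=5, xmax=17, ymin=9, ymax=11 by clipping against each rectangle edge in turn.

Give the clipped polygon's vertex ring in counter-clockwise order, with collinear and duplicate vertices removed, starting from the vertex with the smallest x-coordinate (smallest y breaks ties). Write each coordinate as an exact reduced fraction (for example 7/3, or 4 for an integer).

Clipped polygon: [(5,9) (41/3,9) (43/3,11) (5,11)]

1. After x ≥ 5: [(5,284/15) (5,9) (11,1) (16,16)]
2. After x ≤ 17: [(5,284/15) (5,9) (11,1) (16,16)]
3. After y ≥ 9: [(5,284/15) (5,9) (5,9) (41/3,9) (16,16)]
4. After y ≤ 11: [(5,11) (5,9) (5,9) (41/3,9) (43/3,11)]
5. Canonical ring: [(5,9) (41/3,9) (43/3,11) (5,11)]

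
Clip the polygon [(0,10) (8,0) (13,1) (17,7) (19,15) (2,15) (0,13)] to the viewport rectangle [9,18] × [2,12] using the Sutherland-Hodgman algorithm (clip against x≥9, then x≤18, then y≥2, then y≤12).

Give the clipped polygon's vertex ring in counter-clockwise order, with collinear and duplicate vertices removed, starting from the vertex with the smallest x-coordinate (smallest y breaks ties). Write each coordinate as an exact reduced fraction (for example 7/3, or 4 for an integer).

1. After x ≥ 9: [(9,1/5) (13,1) (17,7) (19,15) (9,15)]
2. After x ≤ 18: [(9,1/5) (13,1) (17,7) (18,11) (18,15) (9,15)]
3. After y ≥ 2: [(9,2) (41/3,2) (17,7) (18,11) (18,15) (9,15)]
4. After y ≤ 12: [(9,12) (9,2) (41/3,2) (17,7) (18,11) (18,12)]
5. Canonical ring: [(9,2) (41/3,2) (17,7) (18,11) (18,12) (9,12)]

Clipped polygon: [(9,2) (41/3,2) (17,7) (18,11) (18,12) (9,12)]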